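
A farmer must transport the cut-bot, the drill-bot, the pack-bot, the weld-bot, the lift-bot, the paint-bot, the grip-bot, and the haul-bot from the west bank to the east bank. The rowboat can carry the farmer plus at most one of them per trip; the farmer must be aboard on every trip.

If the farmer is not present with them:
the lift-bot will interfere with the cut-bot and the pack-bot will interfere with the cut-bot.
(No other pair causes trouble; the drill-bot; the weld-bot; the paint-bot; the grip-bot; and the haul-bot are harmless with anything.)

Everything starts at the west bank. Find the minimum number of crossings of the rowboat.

Counting alone: the farmer can take at most 1 across per trip to the east bank, so moving all 8 needs at least 8 loaded trips out, with a return between consecutive ones — at least 15 crossings.
The safety rule pushes this higher. Following every safe sequence of crossings, the most of the 8 that can be at the east bank as the rowboat arrives there on crossing 15 is 7 — never all 8.
So no plan with fewer than 17 crossings exists, and this one achieves 17:
1. Farmer goes to the east bank with the cut-bot.
2. Farmer goes back to the west bank alone.
3. Farmer goes to the east bank with the drill-bot.
4. Farmer goes back to the west bank alone.
5. Farmer goes to the east bank with the pack-bot.
6. Farmer goes back to the west bank with the cut-bot.
7. Farmer goes to the east bank with the lift-bot.
8. Farmer goes back to the west bank alone.
9. Farmer goes to the east bank with the weld-bot.
10. Farmer goes back to the west bank alone.
11. Farmer goes to the east bank with the paint-bot.
12. Farmer goes back to the west bank alone.
13. Farmer goes to the east bank with the grip-bot.
14. Farmer goes back to the west bank alone.
15. Farmer goes to the east bank with the haul-bot.
16. Farmer goes back to the west bank alone.
17. Farmer goes to the east bank with the cut-bot.

17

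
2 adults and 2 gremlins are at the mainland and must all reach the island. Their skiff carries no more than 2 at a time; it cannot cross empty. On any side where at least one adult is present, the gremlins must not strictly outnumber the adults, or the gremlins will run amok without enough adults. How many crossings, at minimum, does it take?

5

Counting alone: each trip to the island takes at most 2 across and each return brings at least 1 back, so after t trips out (and t−1 returns) at most 2t − (t−1) of the 4 are across; that first reaches 4 at t = 3, so at least 5 crossings are needed.
The plan below uses exactly 5 crossings, so it is optimal:
1. 2 gremlins → the island.  (the mainland: 2A 0G; the island: 0A 2G)
2. 1 gremlin ← the mainland.  (the mainland: 2A 1G; the island: 0A 1G)
3. 2 adults → the island.  (the mainland: 0A 1G; the island: 2A 1G)
4. 1 gremlin ← the mainland.  (the mainland: 0A 2G; the island: 2A 0G)
5. 2 gremlins → the island.  (the mainland: 0A 0G; the island: 2A 2G)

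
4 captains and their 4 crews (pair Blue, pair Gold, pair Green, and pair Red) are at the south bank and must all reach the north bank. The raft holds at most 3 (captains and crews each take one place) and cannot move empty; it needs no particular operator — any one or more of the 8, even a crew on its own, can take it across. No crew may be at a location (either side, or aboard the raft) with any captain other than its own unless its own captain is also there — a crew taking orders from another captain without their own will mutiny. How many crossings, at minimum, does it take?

9

Counting alone: each trip to the north bank takes at most 3 across and each return brings at least 1 back, so after t trips out (and t−1 returns) at most 3t − (t−1) of the 8 are across; that first reaches 8 at t = 4, so at least 7 crossings are needed.
The safety rule pushes this higher. Following every safe sequence of crossings, the most of the 8 that can be at the north bank as the raft arrives there on crossing 7 is 7 — never all 8.
So no plan with fewer than 9 crossings exists, and this one achieves 9:
1. captain Blue and crew Blue cross → the north bank.
2. captain Blue crosses ← the south bank.
3. captain Blue, captain Gold, and crew Gold cross → the north bank.
4. captain Blue and crew Blue cross ← the south bank.
5. captain Blue, captain Green, and captain Red cross → the north bank.
6. crew Gold crosses ← the south bank.
7. crew Blue and crew Gold cross → the north bank.
8. crew Blue crosses ← the south bank.
9. crew Blue, crew Green, and crew Red cross → the north bank.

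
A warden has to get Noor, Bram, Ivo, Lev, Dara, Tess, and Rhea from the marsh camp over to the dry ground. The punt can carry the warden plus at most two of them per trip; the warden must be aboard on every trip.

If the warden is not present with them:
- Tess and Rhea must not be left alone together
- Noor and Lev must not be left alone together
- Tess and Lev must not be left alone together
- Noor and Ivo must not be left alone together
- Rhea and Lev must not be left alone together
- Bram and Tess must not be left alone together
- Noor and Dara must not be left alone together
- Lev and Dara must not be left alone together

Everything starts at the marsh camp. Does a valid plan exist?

No

Whatever the first load, the items left behind include a forbidden pair without the warden. No opening move is safe, so no plan exists.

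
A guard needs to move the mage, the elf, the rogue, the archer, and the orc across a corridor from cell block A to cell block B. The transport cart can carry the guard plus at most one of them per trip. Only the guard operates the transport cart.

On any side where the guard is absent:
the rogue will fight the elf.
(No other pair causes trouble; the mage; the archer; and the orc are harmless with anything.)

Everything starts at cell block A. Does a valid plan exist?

Yes

1. Guard goes to cell block B with the elf.  [cell block A: the archer, the mage, the orc, the rogue | cell block B: the elf]
2. Guard goes back to cell block A alone.  [cell block A: the archer, the mage, the orc, the rogue | cell block B: the elf]
3. Guard goes to cell block B with the mage.  [cell block A: the archer, the orc, the rogue | cell block B: the elf, the mage]
4. Guard goes back to cell block A alone.  [cell block A: the archer, the orc, the rogue | cell block B: the elf, the mage]
5. Guard goes to cell block B with the archer.  [cell block A: the orc, the rogue | cell block B: the archer, the elf, the mage]
6. Guard goes back to cell block A alone.  [cell block A: the orc, the rogue | cell block B: the archer, the elf, the mage]
7. Guard goes to cell block B with the orc.  [cell block A: the rogue | cell block B: the archer, the elf, the mage, the orc]
8. Guard goes back to cell block A alone.  [cell block A: the rogue | cell block B: the archer, the elf, the mage, the orc]
9. Guard goes to cell block B with the rogue.  [cell block A: — | cell block B: the archer, the elf, the mage, the orc, the rogue]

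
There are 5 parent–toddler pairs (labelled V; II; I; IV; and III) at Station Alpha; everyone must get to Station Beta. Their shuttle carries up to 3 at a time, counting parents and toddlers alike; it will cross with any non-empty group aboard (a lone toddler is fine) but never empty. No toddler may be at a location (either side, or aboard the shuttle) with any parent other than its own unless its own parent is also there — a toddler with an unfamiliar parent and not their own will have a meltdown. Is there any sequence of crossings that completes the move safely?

Yes

1. parent V and toddler V cross → Station Beta.
2. parent V crosses ← Station Alpha.
3. toddler I, toddler II, and toddler IV cross → Station Beta.
4. toddler V crosses ← Station Alpha.
5. parent I, parent II, and parent IV cross → Station Beta.
6. parent II and toddler II cross ← Station Alpha.
7. parent II, parent III, and parent V cross → Station Beta.
8. toddler I crosses ← Station Alpha.
9. toddler II and toddler V cross → Station Beta.
10. toddler V crosses ← Station Alpha.
11. toddler I, toddler III, and toddler V cross → Station Beta.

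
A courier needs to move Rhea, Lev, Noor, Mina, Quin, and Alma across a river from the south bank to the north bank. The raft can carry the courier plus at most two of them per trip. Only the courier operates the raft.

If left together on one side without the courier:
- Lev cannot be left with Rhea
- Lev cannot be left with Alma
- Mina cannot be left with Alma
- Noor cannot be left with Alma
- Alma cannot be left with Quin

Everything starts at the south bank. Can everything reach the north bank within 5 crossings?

No

Counting alone: the courier can take at most 2 across per trip to the north bank, so moving all 6 needs at least 3 loaded trips out, with a return between consecutive ones — at least 5 crossings.
The safety rule pushes this higher. Following every safe sequence of crossings, the most of the 6 that can be at the north bank as the raft arrives there on crossing 5 is 5 — never all 6.
So the move cannot be finished within 5 crossings. (The shortest complete plan takes 7:)
1. Courier goes to the north bank with Alma and Rhea.  [the south bank: Lev, Mina, Noor, Quin | the north bank: Alma, Rhea]
2. Courier goes back to the south bank alone.  [the south bank: Lev, Mina, Noor, Quin | the north bank: Alma, Rhea]
3. Courier goes to the north bank with Lev and Noor.  [the south bank: Mina, Quin | the north bank: Alma, Lev, Noor, Rhea]
4. Courier goes back to the south bank with Alma and Rhea.  [the south bank: Alma, Mina, Quin, Rhea | the north bank: Lev, Noor]
5. Courier goes to the north bank with Mina and Quin.  [the south bank: Alma, Rhea | the north bank: Lev, Mina, Noor, Quin]
6. Courier goes back to the south bank alone.  [the south bank: Alma, Rhea | the north bank: Lev, Mina, Noor, Quin]
7. Courier goes to the north bank with Alma and Rhea.  [the south bank: — | the north bank: Alma, Lev, Mina, Noor, Quin, Rhea]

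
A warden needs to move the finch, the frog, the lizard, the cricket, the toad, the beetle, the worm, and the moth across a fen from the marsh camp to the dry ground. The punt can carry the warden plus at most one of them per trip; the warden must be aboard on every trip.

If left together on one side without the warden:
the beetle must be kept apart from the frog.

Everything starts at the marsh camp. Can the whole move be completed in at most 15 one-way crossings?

Yes — this plan uses 15 crossings (≤ 15):
1. Warden goes to the dry ground with the frog.  [the marsh camp: the beetle, the cricket, the finch, the lizard, the moth, the toad, the worm | the dry ground: the frog]
2. Warden goes back to the marsh camp alone.  [the marsh camp: the beetle, the cricket, the finch, the lizard, the moth, the toad, the worm | the dry ground: the frog]
3. Warden goes to the dry ground with the finch.  [the marsh camp: the beetle, the cricket, the lizard, the moth, the toad, the worm | the dry ground: the finch, the frog]
4. Warden goes back to the marsh camp alone.  [the marsh camp: the beetle, the cricket, the lizard, the moth, the toad, the worm | the dry ground: the finch, the frog]
5. Warden goes to the dry ground with the lizard.  [the marsh camp: the beetle, the cricket, the moth, the toad, the worm | the dry ground: the finch, the frog, the lizard]
6. Warden goes back to the marsh camp alone.  [the marsh camp: the beetle, the cricket, the moth, the toad, the worm | the dry ground: the finch, the frog, the lizard]
7. Warden goes to the dry ground with the cricket.  [the marsh camp: the beetle, the moth, the toad, the worm | the dry ground: the cricket, the finch, the frog, the lizard]
8. Warden goes back to the marsh camp alone.  [the marsh camp: the beetle, the moth, the toad, the worm | the dry ground: the cricket, the finch, the frog, the lizard]
9. Warden goes to the dry ground with the toad.  [the marsh camp: the beetle, the moth, the worm | the dry ground: the cricket, the finch, the frog, the lizard, the toad]
10. Warden goes back to the marsh camp alone.  [the marsh camp: the beetle, the moth, the worm | the dry ground: the cricket, the finch, the frog, the lizard, the toad]
11. Warden goes to the dry ground with the worm.  [the marsh camp: the beetle, the moth | the dry ground: the cricket, the finch, the frog, the lizard, the toad, the worm]
12. Warden goes back to the marsh camp alone.  [the marsh camp: the beetle, the moth | the dry ground: the cricket, the finch, the frog, the lizard, the toad, the worm]
13. Warden goes to the dry ground with the moth.  [the marsh camp: the beetle | the dry ground: the cricket, the finch, the frog, the lizard, the moth, the toad, the worm]
14. Warden goes back to the marsh camp alone.  [the marsh camp: the beetle | the dry ground: the cricket, the finch, the frog, the lizard, the moth, the toad, the worm]
15. Warden goes to the dry ground with the beetle.  [the marsh camp: — | the dry ground: the beetle, the cricket, the finch, the frog, the lizard, the moth, the toad, the worm]

Yes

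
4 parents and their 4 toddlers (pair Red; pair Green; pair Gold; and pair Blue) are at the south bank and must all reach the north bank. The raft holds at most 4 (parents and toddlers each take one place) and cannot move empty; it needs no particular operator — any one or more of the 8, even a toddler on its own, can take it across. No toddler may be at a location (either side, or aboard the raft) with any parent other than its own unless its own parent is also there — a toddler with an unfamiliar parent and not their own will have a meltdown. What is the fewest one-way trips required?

5

Counting alone: each trip to the north bank takes at most 4 across and each return brings at least 1 back, so after t trips out (and t−1 returns) at most 4t − (t−1) of the 8 are across; that first reaches 8 at t = 3, so at least 5 crossings are needed.
The plan below uses exactly 5 crossings, so it is optimal:
1. parent Red and toddler Red cross → the north bank.
2. parent Red crosses ← the south bank.
3. parent Blue, parent Gold, parent Green, and parent Red cross → the north bank.
4. toddler Red crosses ← the south bank.
5. toddler Blue, toddler Gold, toddler Green, and toddler Red cross → the north bank.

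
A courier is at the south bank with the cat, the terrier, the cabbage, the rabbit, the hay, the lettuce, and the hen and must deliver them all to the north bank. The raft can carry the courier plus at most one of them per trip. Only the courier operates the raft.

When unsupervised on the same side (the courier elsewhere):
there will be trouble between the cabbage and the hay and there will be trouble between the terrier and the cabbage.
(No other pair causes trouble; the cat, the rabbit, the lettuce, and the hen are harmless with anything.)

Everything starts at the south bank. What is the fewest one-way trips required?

15

Counting alone: the courier can take at most 1 across per trip to the north bank, so moving all 7 needs at least 7 loaded trips out, with a return between consecutive ones — at least 13 crossings.
The safety rule pushes this higher. Following every safe sequence of crossings, the most of the 7 that can be at the north bank as the raft arrives there on crossing 13 is 6 — never all 7.
So no plan with fewer than 15 crossings exists, and this one achieves 15:
1. Courier goes to the north bank with the cabbage.  [the south bank: the cat, the hay, the hen, the lettuce, the rabbit, the terrier | the north bank: the cabbage]
2. Courier goes back to the south bank alone.  [the south bank: the cat, the hay, the hen, the lettuce, the rabbit, the terrier | the north bank: the cabbage]
3. Courier goes to the north bank with the cat.  [the south bank: the hay, the hen, the lettuce, the rabbit, the terrier | the north bank: the cabbage, the cat]
4. Courier goes back to the south bank alone.  [the south bank: the hay, the hen, the lettuce, the rabbit, the terrier | the north bank: the cabbage, the cat]
5. Courier goes to the north bank with the terrier.  [the south bank: the hay, the hen, the lettuce, the rabbit | the north bank: the cabbage, the cat, the terrier]
6. Courier goes back to the south bank with the cabbage.  [the south bank: the cabbage, the hay, the hen, the lettuce, the rabbit | the north bank: the cat, the terrier]
7. Courier goes to the north bank with the hay.  [the south bank: the cabbage, the hen, the lettuce, the rabbit | the north bank: the cat, the hay, the terrier]
8. Courier goes back to the south bank alone.  [the south bank: the cabbage, the hen, the lettuce, the rabbit | the north bank: the cat, the hay, the terrier]
9. Courier goes to the north bank with the rabbit.  [the south bank: the cabbage, the hen, the lettuce | the north bank: the cat, the hay, the rabbit, the terrier]
10. Courier goes back to the south bank alone.  [the south bank: the cabbage, the hen, the lettuce | the north bank: the cat, the hay, the rabbit, the terrier]
11. Courier goes to the north bank with the lettuce.  [the south bank: the cabbage, the hen | the north bank: the cat, the hay, the lettuce, the rabbit, the terrier]
12. Courier goes back to the south bank alone.  [the south bank: the cabbage, the hen | the north bank: the cat, the hay, the lettuce, the rabbit, the terrier]
13. Courier goes to the north bank with the hen.  [the south bank: the cabbage | the north bank: the cat, the hay, the hen, the lettuce, the rabbit, the terrier]
14. Courier goes back to the south bank alone.  [the south bank: the cabbage | the north bank: the cat, the hay, the hen, the lettuce, the rabbit, the terrier]
15. Courier goes to the north bank with the cabbage.  [the south bank: — | the north bank: the cabbage, the cat, the hay, the hen, the lettuce, the rabbit, the terrier]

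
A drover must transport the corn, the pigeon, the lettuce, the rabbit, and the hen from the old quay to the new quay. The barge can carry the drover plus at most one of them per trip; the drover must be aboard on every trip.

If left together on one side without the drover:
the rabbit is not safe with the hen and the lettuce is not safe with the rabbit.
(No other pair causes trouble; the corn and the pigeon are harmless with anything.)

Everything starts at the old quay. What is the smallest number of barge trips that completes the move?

Counting alone: the drover can take at most 1 across per trip to the new quay, so moving all 5 needs at least 5 loaded trips out, with a return between consecutive ones — at least 9 crossings.
The safety rule pushes this higher. Following every safe sequence of crossings, the most of the 5 that can be at the new quay as the barge arrives there on crossing 9 is 4 — never all 5.
So no plan with fewer than 11 crossings exists, and this one achieves 11:
1. Drover goes to the new quay with the rabbit.
2. Drover goes back to the old quay alone.
3. Drover goes to the new quay with the corn.
4. Drover goes back to the old quay alone.
5. Drover goes to the new quay with the pigeon.
6. Drover goes back to the old quay alone.
7. Drover goes to the new quay with the lettuce.
8. Drover goes back to the old quay with the rabbit.
9. Drover goes to the new quay with the hen.
10. Drover goes back to the old quay alone.
11. Drover goes to the new quay with the rabbit.

11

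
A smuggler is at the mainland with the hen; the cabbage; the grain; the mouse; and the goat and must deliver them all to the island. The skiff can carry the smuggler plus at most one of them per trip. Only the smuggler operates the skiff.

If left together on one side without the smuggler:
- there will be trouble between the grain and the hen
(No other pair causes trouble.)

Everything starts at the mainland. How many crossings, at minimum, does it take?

9

Counting alone: the smuggler can take at most 1 across per trip to the island, so moving all 5 needs at least 5 loaded trips out, with a return between consecutive ones — at least 9 crossings.
The plan below uses exactly 9 crossings, so it is optimal:
1. Smuggler goes to the island with the hen.
2. Smuggler goes back to the mainland alone.
3. Smuggler goes to the island with the cabbage.
4. Smuggler goes back to the mainland alone.
5. Smuggler goes to the island with the mouse.
6. Smuggler goes back to the mainland alone.
7. Smuggler goes to the island with the goat.
8. Smuggler goes back to the mainland alone.
9. Smuggler goes to the island with the grain.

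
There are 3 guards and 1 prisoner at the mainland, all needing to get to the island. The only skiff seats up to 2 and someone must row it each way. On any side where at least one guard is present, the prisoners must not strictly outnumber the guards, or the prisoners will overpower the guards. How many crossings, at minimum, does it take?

5

Counting alone: each trip to the island takes at most 2 across and each return brings at least 1 back, so after t trips out (and t−1 returns) at most 2t − (t−1) of the 4 are across; that first reaches 4 at t = 3, so at least 5 crossings are needed.
The plan below uses exactly 5 crossings, so it is optimal:
1. 1 guard and 1 prisoner → the island.  (the mainland: 2G 0P; the island: 1G 1P)
2. 1 prisoner ← the mainland.  (the mainland: 2G 1P; the island: 1G 0P)
3. 1 guard and 1 prisoner → the island.  (the mainland: 1G 0P; the island: 2G 1P)
4. 1 prisoner ← the mainland.  (the mainland: 1G 1P; the island: 2G 0P)
5. 1 guard and 1 prisoner → the island.  (the mainland: 0G 0P; the island: 3G 1P)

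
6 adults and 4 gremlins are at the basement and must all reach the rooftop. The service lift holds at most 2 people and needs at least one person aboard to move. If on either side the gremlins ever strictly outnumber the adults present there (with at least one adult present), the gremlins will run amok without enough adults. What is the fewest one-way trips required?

Counting alone: each trip to the rooftop takes at most 2 across and each return brings at least 1 back, so after t trips out (and t−1 returns) at most 2t − (t−1) of the 10 are across; that first reaches 10 at t = 9, so at least 17 crossings are needed.
The plan below uses exactly 17 crossings, so it is optimal:
1. 2 gremlins → the rooftop.  (the basement: 6A 2G; the rooftop: 0A 2G)
2. 1 gremlin ← the basement.  (the basement: 6A 3G; the rooftop: 0A 1G)
3. 2 gremlins → the rooftop.  (the basement: 6A 1G; the rooftop: 0A 3G)
4. 1 gremlin ← the basement.  (the basement: 6A 2G; the rooftop: 0A 2G)
5. 2 adults → the rooftop.  (the basement: 4A 2G; the rooftop: 2A 2G)
6. 1 gremlin ← the basement.  (the basement: 4A 3G; the rooftop: 2A 1G)
7. 1 adult and 1 gremlin → the rooftop.  (the basement: 3A 2G; the rooftop: 3A 2G)
8. 1 gremlin ← the basement.  (the basement: 3A 3G; the rooftop: 3A 1G)
9. 2 gremlins → the rooftop.  (the basement: 3A 1G; the rooftop: 3A 3G)
10. 1 gremlin ← the basement.  (the basement: 3A 2G; the rooftop: 3A 2G)
11. 1 adult and 1 gremlin → the rooftop.  (the basement: 2A 1G; the rooftop: 4A 3G)
12. 1 gremlin ← the basement.  (the basement: 2A 2G; the rooftop: 4A 2G)
13. 2 gremlins → the rooftop.  (the basement: 2A 0G; the rooftop: 4A 4G)
14. 1 gremlin ← the basement.  (the basement: 2A 1G; the rooftop: 4A 3G)
15. 1 adult and 1 gremlin → the rooftop.  (the basement: 1A 0G; the rooftop: 5A 4G)
16. 1 gremlin ← the basement.  (the basement: 1A 1G; the rooftop: 5A 3G)
17. 1 adult and 1 gremlin → the rooftop.  (the basement: 0A 0G; the rooftop: 6A 4G)

17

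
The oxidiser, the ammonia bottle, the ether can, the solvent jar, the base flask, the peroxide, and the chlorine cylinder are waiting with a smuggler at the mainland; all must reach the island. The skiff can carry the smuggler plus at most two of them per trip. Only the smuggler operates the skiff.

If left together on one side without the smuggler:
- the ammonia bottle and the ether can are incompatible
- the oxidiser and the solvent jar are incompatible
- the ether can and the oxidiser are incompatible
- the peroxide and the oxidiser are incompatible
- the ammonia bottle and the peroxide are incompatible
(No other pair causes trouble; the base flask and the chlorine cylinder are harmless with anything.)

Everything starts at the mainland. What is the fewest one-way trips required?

Counting alone: the smuggler can take at most 2 across per trip to the island, so moving all 7 needs at least 4 loaded trips out, with a return between consecutive ones — at least 7 crossings.
The safety rule pushes this higher. Following every safe sequence of crossings, the most of the 7 that can be at the island as the skiff arrives there on crossing 7 is 6 — never all 7.
So no plan with fewer than 9 crossings exists, and this one achieves 9:
1. Smuggler goes to the island with the ammonia bottle and the oxidiser.  [the mainland: the base flask, the chlorine cylinder, the ether can, the peroxide, the solvent jar | the island: the ammonia bottle, the oxidiser]
2. Smuggler goes back to the mainland alone.  [the mainland: the base flask, the chlorine cylinder, the ether can, the peroxide, the solvent jar | the island: the ammonia bottle, the oxidiser]
3. Smuggler goes to the island with the ether can.  [the mainland: the base flask, the chlorine cylinder, the peroxide, the solvent jar | the island: the ammonia bottle, the ether can, the oxidiser]
4. Smuggler goes back to the mainland with the ammonia bottle and the oxidiser.  [the mainland: the ammonia bottle, the base flask, the chlorine cylinder, the oxidiser, the peroxide, the solvent jar | the island: the ether can]
5. Smuggler goes to the island with the peroxide and the solvent jar.  [the mainland: the ammonia bottle, the base flask, the chlorine cylinder, the oxidiser | the island: the ether can, the peroxide, the solvent jar]
6. Smuggler goes back to the mainland alone.  [the mainland: the ammonia bottle, the base flask, the chlorine cylinder, the oxidiser | the island: the ether can, the peroxide, the solvent jar]
7. Smuggler goes to the island with the base flask and the chlorine cylinder.  [the mainland: the ammonia bottle, the oxidiser | the island: the base flask, the chlorine cylinder, the ether can, the peroxide, the solvent jar]
8. Smuggler goes back to the mainland alone.  [the mainland: the ammonia bottle, the oxidiser | the island: the base flask, the chlorine cylinder, the ether can, the peroxide, the solvent jar]
9. Smuggler goes to the island with the ammonia bottle and the oxidiser.  [the mainland: — | the island: the ammonia bottle, the base flask, the chlorine cylinder, the ether can, the oxidiser, the peroxide, the solvent jar]

9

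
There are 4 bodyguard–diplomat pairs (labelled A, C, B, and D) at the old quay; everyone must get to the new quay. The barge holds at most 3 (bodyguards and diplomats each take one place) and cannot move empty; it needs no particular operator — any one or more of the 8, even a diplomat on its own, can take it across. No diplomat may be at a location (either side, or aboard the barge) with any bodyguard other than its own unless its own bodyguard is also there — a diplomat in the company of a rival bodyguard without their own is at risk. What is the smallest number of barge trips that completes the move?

Counting alone: each trip to the new quay takes at most 3 across and each return brings at least 1 back, so after t trips out (and t−1 returns) at most 3t − (t−1) of the 8 are across; that first reaches 8 at t = 4, so at least 7 crossings are needed.
The safety rule pushes this higher. Following every safe sequence of crossings, the most of the 8 that can be at the new quay as the barge arrives there on crossing 7 is 7 — never all 8.
So no plan with fewer than 9 crossings exists, and this one achieves 9:
1. bodyguard A and diplomat A cross → the new quay.
2. bodyguard A crosses ← the old quay.
3. bodyguard A, bodyguard C, and diplomat C cross → the new quay.
4. bodyguard A and diplomat A cross ← the old quay.
5. bodyguard A, bodyguard B, and bodyguard D cross → the new quay.
6. diplomat C crosses ← the old quay.
7. diplomat A and diplomat C cross → the new quay.
8. diplomat A crosses ← the old quay.
9. diplomat A, diplomat B, and diplomat D cross → the new quay.

9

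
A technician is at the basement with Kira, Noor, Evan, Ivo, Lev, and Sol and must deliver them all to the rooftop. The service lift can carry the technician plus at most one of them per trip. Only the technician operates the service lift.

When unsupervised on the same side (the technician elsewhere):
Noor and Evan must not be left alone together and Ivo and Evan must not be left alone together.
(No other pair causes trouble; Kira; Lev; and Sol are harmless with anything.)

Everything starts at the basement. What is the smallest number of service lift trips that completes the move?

13

Counting alone: the technician can take at most 1 across per trip to the rooftop, so moving all 6 needs at least 6 loaded trips out, with a return between consecutive ones — at least 11 crossings.
The safety rule pushes this higher. Following every safe sequence of crossings, the most of the 6 that can be at the rooftop as the service lift arrives there on crossing 11 is 5 — never all 6.
So no plan with fewer than 13 crossings exists, and this one achieves 13:
1. Technician goes to the rooftop with Evan.  [the basement: Ivo, Kira, Lev, Noor, Sol | the rooftop: Evan]
2. Technician goes back to the basement alone.  [the basement: Ivo, Kira, Lev, Noor, Sol | the rooftop: Evan]
3. Technician goes to the rooftop with Kira.  [the basement: Ivo, Lev, Noor, Sol | the rooftop: Evan, Kira]
4. Technician goes back to the basement alone.  [the basement: Ivo, Lev, Noor, Sol | the rooftop: Evan, Kira]
5. Technician goes to the rooftop with Noor.  [the basement: Ivo, Lev, Sol | the rooftop: Evan, Kira, Noor]
6. Technician goes back to the basement with Evan.  [the basement: Evan, Ivo, Lev, Sol | the rooftop: Kira, Noor]
7. Technician goes to the rooftop with Ivo.  [the basement: Evan, Lev, Sol | the rooftop: Ivo, Kira, Noor]
8. Technician goes back to the basement alone.  [the basement: Evan, Lev, Sol | the rooftop: Ivo, Kira, Noor]
9. Technician goes to the rooftop with Lev.  [the basement: Evan, Sol | the rooftop: Ivo, Kira, Lev, Noor]
10. Technician goes back to the basement alone.  [the basement: Evan, Sol | the rooftop: Ivo, Kira, Lev, Noor]
11. Technician goes to the rooftop with Sol.  [the basement: Evan | the rooftop: Ivo, Kira, Lev, Noor, Sol]
12. Technician goes back to the basement alone.  [the basement: Evan | the rooftop: Ivo, Kira, Lev, Noor, Sol]
13. Technician goes to the rooftop with Evan.  [the basement: — | the rooftop: Evan, Ivo, Kira, Lev, Noor, Sol]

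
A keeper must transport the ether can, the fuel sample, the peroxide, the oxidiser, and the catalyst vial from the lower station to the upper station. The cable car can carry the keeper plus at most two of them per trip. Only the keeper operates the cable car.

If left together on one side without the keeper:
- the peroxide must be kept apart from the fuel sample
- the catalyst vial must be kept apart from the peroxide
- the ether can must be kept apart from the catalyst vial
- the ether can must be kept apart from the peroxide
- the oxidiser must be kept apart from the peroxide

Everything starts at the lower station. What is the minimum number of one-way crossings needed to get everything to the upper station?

7

Counting alone: the keeper can take at most 2 across per trip to the upper station, so moving all 5 needs at least 3 loaded trips out, with a return between consecutive ones — at least 5 crossings.
The safety rule pushes this higher. Following every safe sequence of crossings, the most of the 5 that can be at the upper station as the cable car arrives there on crossing 5 is 4 — never all 5.
So no plan with fewer than 7 crossings exists, and this one achieves 7:
1. Keeper goes to the upper station with the ether can and the peroxide.  [the lower station: the catalyst vial, the fuel sample, the oxidiser | the upper station: the ether can, the peroxide]
2. Keeper goes back to the lower station with the ether can.  [the lower station: the catalyst vial, the ether can, the fuel sample, the oxidiser | the upper station: the peroxide]
3. Keeper goes to the upper station with the ether can and the fuel sample.  [the lower station: the catalyst vial, the oxidiser | the upper station: the ether can, the fuel sample, the peroxide]
4. Keeper goes back to the lower station with the peroxide.  [the lower station: the catalyst vial, the oxidiser, the peroxide | the upper station: the ether can, the fuel sample]
5. Keeper goes to the upper station with the oxidiser and the peroxide.  [the lower station: the catalyst vial | the upper station: the ether can, the fuel sample, the oxidiser, the peroxide]
6. Keeper goes back to the lower station with the peroxide.  [the lower station: the catalyst vial, the peroxide | the upper station: the ether can, the fuel sample, the oxidiser]
7. Keeper goes to the upper station with the catalyst vial and the peroxide.  [the lower station: — | the upper station: the catalyst vial, the ether can, the fuel sample, the oxidiser, the peroxide]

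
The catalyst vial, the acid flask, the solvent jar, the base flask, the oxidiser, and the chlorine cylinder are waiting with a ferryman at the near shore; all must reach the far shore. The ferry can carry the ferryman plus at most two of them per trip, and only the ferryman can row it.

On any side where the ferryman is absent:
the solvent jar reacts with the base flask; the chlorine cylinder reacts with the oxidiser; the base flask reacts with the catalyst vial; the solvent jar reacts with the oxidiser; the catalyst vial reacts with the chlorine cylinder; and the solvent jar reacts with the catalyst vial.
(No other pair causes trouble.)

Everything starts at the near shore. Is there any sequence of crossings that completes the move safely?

Whatever the first load, the items left behind include a forbidden pair without the ferryman. No opening move is safe, so no plan exists.

No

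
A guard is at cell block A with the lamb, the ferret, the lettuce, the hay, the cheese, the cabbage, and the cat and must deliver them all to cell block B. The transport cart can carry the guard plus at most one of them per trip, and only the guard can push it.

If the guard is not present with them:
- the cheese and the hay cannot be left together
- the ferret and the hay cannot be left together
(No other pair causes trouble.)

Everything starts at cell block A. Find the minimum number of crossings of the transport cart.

15

Counting alone: the guard can take at most 1 across per trip to cell block B, so moving all 7 needs at least 7 loaded trips out, with a return between consecutive ones — at least 13 crossings.
The safety rule pushes this higher. Following every safe sequence of crossings, the most of the 7 that can be at cell block B as the transport cart arrives there on crossing 13 is 6 — never all 7.
So no plan with fewer than 15 crossings exists, and this one achieves 15:
1. Guard goes to cell block B with the hay.
2. Guard goes back to cell block A alone.
3. Guard goes to cell block B with the lamb.
4. Guard goes back to cell block A alone.
5. Guard goes to cell block B with the ferret.
6. Guard goes back to cell block A with the hay.
7. Guard goes to cell block B with the cheese.
8. Guard goes back to cell block A alone.
9. Guard goes to cell block B with the lettuce.
10. Guard goes back to cell block A alone.
11. Guard goes to cell block B with the cabbage.
12. Guard goes back to cell block A alone.
13. Guard goes to cell block B with the cat.
14. Guard goes back to cell block A alone.
15. Guard goes to cell block B with the hay.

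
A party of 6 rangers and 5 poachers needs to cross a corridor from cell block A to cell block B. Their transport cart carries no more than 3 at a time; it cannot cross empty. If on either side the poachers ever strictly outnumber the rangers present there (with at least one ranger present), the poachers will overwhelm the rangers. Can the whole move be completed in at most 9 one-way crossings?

Yes

Yes — this plan uses 9 crossings (≤ 9):
1. 3 poachers → cell block B.  (cell block A: 6R 2P; cell block B: 0R 3P)
2. 1 poacher ← cell block A.  (cell block A: 6R 3P; cell block B: 0R 2P)
3. 3 rangers → cell block B.  (cell block A: 3R 3P; cell block B: 3R 2P)
4. 1 ranger ← cell block A.  (cell block A: 4R 3P; cell block B: 2R 2P)
5. 2 rangers and 1 poacher → cell block B.  (cell block A: 2R 2P; cell block B: 4R 3P)
6. 1 ranger ← cell block A.  (cell block A: 3R 2P; cell block B: 3R 3P)
7. 2 rangers and 1 poacher → cell block B.  (cell block A: 1R 1P; cell block B: 5R 4P)
8. 1 ranger ← cell block A.  (cell block A: 2R 1P; cell block B: 4R 4P)
9. 2 rangers and 1 poacher → cell block B.  (cell block A: 0R 0P; cell block B: 6R 5P)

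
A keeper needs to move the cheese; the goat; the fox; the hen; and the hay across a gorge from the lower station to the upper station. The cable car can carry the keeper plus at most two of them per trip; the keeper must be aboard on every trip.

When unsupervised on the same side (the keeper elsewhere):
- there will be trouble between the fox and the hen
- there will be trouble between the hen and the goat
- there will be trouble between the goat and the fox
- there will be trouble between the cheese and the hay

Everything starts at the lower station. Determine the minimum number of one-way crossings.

impossible

Whatever the first load, the items left behind include a forbidden pair without the keeper. No opening move is safe, so no plan exists.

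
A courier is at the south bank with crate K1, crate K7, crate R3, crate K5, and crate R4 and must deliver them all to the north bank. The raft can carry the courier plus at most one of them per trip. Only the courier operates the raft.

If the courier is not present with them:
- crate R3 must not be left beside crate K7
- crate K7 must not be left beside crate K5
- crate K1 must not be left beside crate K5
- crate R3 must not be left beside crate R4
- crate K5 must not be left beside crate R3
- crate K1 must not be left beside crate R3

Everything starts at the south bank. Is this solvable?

Whatever the first load, the items left behind include a forbidden pair without the courier. No opening move is safe, so no plan exists.

No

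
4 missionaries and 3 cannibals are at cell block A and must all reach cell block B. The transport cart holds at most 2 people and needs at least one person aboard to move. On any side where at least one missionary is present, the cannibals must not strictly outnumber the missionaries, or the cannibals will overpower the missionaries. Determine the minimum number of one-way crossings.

Counting alone: each trip to cell block B takes at most 2 across and each return brings at least 1 back, so after t trips out (and t−1 returns) at most 2t − (t−1) of the 7 are across; that first reaches 7 at t = 6, so at least 11 crossings are needed.
The plan below uses exactly 11 crossings, so it is optimal:
1. 2 cannibals → cell block B.  (cell block A: 4M 1C; cell block B: 0M 2C)
2. 1 cannibal ← cell block A.  (cell block A: 4M 2C; cell block B: 0M 1C)
3. 2 cannibals → cell block B.  (cell block A: 4M 0C; cell block B: 0M 3C)
4. 1 cannibal ← cell block A.  (cell block A: 4M 1C; cell block B: 0M 2C)
5. 2 missionaries → cell block B.  (cell block A: 2M 1C; cell block B: 2M 2C)
6. 1 cannibal ← cell block A.  (cell block A: 2M 2C; cell block B: 2M 1C)
7. 1 missionary and 1 cannibal → cell block B.  (cell block A: 1M 1C; cell block B: 3M 2C)
8. 1 missionary ← cell block A.  (cell block A: 2M 1C; cell block B: 2M 2C)
9. 1 missionary and 1 cannibal → cell block B.  (cell block A: 1M 0C; cell block B: 3M 3C)
10. 1 cannibal ← cell block A.  (cell block A: 1M 1C; cell block B: 3M 2C)
11. 1 missionary and 1 cannibal → cell block B.  (cell block A: 0M 0C; cell block B: 4M 3C)

11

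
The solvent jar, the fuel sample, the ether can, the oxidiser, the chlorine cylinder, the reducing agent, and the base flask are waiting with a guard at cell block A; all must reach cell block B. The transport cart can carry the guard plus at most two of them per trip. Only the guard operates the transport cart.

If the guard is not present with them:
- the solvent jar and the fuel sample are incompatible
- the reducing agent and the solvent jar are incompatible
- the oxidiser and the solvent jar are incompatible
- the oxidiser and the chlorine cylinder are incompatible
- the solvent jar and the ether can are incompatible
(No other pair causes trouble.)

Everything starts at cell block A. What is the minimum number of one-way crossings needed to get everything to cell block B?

Counting alone: the guard can take at most 2 across per trip to cell block B, so moving all 7 needs at least 4 loaded trips out, with a return between consecutive ones — at least 7 crossings.
The safety rule pushes this higher. Following every safe sequence of crossings, the most of the 7 that can be at cell block B as the transport cart arrives there on crossing 7 is 6 — never all 7.
So no plan with fewer than 9 crossings exists, and this one achieves 9:
1. Guard goes to cell block B with the oxidiser and the solvent jar.
2. Guard goes back to cell block A with the solvent jar.
3. Guard goes to cell block B with the fuel sample and the solvent jar.
4. Guard goes back to cell block A with the solvent jar.
5. Guard goes to cell block B with the ether can and the solvent jar.
6. Guard goes back to cell block A with the solvent jar.
7. Guard goes to cell block B with the base flask and the reducing agent.
8. Guard goes back to cell block A alone.
9. Guard goes to cell block B with the chlorine cylinder and the solvent jar.

9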